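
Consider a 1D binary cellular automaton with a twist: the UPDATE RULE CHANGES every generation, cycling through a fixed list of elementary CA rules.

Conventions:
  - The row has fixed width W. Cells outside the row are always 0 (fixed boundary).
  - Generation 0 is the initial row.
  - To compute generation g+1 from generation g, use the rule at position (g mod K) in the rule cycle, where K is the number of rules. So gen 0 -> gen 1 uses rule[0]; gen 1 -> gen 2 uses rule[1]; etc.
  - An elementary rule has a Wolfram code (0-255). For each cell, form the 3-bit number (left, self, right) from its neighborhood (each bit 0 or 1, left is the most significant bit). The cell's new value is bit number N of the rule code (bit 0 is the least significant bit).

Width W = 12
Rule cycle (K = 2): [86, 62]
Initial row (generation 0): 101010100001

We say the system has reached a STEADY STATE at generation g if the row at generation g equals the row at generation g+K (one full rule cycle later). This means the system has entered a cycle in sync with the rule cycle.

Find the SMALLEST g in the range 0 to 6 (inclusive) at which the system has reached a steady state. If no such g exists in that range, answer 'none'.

Answer: none

Derivation:
Gen 0: 101010100001
Gen 1 (rule 86): 101010110011
Gen 2 (rule 62): 111111101110
Gen 3 (rule 86): 000000100011
Gen 4 (rule 62): 000001110110
Gen 5 (rule 86): 000010010011
Gen 6 (rule 62): 000111111110
Gen 7 (rule 86): 001000000011
Gen 8 (rule 62): 011100000110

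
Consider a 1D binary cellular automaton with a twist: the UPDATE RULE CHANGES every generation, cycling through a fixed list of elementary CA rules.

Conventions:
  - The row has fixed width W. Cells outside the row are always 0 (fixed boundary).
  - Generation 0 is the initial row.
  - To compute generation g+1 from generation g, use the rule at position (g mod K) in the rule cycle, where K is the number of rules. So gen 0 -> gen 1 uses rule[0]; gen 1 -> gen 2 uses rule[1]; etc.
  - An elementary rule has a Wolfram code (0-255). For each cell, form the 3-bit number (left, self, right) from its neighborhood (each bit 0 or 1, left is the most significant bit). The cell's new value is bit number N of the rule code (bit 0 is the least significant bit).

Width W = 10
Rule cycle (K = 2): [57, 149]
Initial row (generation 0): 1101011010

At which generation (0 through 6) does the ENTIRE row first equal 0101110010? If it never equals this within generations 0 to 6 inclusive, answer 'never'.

Answer: 3

Derivation:
Gen 0: 1101011010
Gen 1 (rule 57): 1010110101
Gen 2 (rule 149): 1010000101
Gen 3 (rule 57): 0101110010
Gen 4 (rule 149): 0100101011
Gen 5 (rule 57): 0010010110
Gen 6 (rule 149): 1011010001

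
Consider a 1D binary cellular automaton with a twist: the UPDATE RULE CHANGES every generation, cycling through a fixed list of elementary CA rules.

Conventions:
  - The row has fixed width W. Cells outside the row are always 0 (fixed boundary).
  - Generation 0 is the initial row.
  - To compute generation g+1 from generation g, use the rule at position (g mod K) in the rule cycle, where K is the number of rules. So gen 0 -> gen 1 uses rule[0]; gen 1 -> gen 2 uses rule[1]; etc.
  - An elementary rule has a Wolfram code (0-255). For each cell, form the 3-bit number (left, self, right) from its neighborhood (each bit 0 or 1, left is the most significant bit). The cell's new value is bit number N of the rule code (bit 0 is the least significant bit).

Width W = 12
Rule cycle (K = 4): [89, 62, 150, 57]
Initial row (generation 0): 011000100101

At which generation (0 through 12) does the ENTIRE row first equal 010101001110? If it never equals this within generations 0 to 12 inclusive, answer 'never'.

Answer: never

Derivation:
Gen 0: 011000100101
Gen 1 (rule 89): 011110010000
Gen 2 (rule 62): 110001111000
Gen 3 (rule 150): 001010110100
Gen 4 (rule 57): 100101101011
Gen 5 (rule 89): 010001100011
Gen 6 (rule 62): 111011010110
Gen 7 (rule 150): 010000010001
Gen 8 (rule 57): 001111001100
Gen 9 (rule 89): 101001101111
Gen 10 (rule 62): 111111011000
Gen 11 (rule 150): 011110000100
Gen 12 (rule 57): 010001110011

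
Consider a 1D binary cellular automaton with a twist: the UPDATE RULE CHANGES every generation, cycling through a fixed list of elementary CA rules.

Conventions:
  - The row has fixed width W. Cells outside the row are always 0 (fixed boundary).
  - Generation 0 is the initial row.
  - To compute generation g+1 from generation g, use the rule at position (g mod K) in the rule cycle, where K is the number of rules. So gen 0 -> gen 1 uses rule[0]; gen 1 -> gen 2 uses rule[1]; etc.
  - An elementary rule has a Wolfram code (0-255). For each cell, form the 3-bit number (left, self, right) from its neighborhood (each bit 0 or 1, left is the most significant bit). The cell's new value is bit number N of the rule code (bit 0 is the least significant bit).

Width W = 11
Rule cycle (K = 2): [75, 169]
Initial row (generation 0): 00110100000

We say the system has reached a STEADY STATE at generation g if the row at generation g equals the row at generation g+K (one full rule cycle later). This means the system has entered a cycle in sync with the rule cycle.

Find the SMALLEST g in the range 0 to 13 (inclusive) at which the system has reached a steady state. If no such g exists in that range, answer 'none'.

Answer: none

Derivation:
Gen 0: 00110100000
Gen 1 (rule 75): 11110001111
Gen 2 (rule 169): 11100101110
Gen 3 (rule 75): 10101001010
Gen 4 (rule 169): 01010000100
Gen 5 (rule 75): 10000111001
Gen 6 (rule 169): 00110110000
Gen 7 (rule 75): 11110110111
Gen 8 (rule 169): 11101101110
Gen 9 (rule 75): 10101101010
Gen 10 (rule 169): 01011010100
Gen 11 (rule 75): 10011000001
Gen 12 (rule 169): 00010011100
Gen 13 (rule 75): 11100110101
Gen 14 (rule 169): 11000101010
Gen 15 (rule 75): 11011000000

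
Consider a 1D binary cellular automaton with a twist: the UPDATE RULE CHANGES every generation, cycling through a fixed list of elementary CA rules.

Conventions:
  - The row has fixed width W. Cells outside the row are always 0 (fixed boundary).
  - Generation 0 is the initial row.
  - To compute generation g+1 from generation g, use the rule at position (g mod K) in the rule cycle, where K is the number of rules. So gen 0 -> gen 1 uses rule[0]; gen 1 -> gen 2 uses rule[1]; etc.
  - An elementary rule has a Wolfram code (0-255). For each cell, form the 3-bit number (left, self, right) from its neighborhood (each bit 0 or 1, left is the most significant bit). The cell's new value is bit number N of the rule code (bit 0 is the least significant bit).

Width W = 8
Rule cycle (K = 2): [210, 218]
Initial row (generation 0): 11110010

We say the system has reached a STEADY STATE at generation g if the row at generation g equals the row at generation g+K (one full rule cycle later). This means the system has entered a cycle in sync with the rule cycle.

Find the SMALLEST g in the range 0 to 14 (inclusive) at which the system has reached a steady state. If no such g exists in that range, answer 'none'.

Answer: 4

Derivation:
Gen 0: 11110010
Gen 1 (rule 210): 01111101
Gen 2 (rule 218): 11111100
Gen 3 (rule 210): 01111110
Gen 4 (rule 218): 11111111
Gen 5 (rule 210): 01111111
Gen 6 (rule 218): 11111111
Gen 7 (rule 210): 01111111
Gen 8 (rule 218): 11111111
Gen 9 (rule 210): 01111111
Gen 10 (rule 218): 11111111
Gen 11 (rule 210): 01111111
Gen 12 (rule 218): 11111111
Gen 13 (rule 210): 01111111
Gen 14 (rule 218): 11111111
Gen 15 (rule 210): 01111111
Gen 16 (rule 218): 11111111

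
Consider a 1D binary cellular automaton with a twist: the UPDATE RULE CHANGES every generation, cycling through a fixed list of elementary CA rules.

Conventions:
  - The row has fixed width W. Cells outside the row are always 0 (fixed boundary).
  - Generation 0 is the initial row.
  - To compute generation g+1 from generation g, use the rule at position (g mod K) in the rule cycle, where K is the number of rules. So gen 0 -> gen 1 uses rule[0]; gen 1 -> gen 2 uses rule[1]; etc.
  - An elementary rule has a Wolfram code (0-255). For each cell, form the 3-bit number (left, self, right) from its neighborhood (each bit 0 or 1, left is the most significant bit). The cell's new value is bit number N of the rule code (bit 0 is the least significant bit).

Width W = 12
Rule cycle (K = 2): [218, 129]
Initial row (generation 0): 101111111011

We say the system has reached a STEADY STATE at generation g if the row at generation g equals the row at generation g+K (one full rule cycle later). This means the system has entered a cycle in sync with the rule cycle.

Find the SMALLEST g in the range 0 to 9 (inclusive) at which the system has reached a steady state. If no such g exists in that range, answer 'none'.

Answer: 5

Derivation:
Gen 0: 101111111011
Gen 1 (rule 218): 001111111011
Gen 2 (rule 129): 100111110000
Gen 3 (rule 218): 011111111000
Gen 4 (rule 129): 001111110011
Gen 5 (rule 218): 011111111111
Gen 6 (rule 129): 001111111110
Gen 7 (rule 218): 011111111111
Gen 8 (rule 129): 001111111110
Gen 9 (rule 218): 011111111111
Gen 10 (rule 129): 001111111110
Gen 11 (rule 218): 011111111111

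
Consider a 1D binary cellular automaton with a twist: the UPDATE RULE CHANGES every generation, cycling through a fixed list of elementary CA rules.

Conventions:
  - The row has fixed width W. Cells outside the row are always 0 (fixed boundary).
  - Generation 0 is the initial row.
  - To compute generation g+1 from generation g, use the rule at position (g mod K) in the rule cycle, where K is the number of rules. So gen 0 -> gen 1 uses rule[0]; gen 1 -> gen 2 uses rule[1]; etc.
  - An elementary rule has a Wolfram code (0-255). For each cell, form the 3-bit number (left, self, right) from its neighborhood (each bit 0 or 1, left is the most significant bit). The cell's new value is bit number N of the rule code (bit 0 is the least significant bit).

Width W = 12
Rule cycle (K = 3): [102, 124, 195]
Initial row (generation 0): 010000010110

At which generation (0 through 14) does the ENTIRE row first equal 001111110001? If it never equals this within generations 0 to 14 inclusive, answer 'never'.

Answer: 14

Derivation:
Gen 0: 010000010110
Gen 1 (rule 102): 110000111010
Gen 2 (rule 124): 111000101111
Gen 3 (rule 195): 011011000111
Gen 4 (rule 102): 101101001001
Gen 5 (rule 124): 111111101101
Gen 6 (rule 195): 011111100100
Gen 7 (rule 102): 100000101100
Gen 8 (rule 124): 110000111110
Gen 9 (rule 195): 010111011110
Gen 10 (rule 102): 111001100010
Gen 11 (rule 124): 101101110011
Gen 12 (rule 195): 000100110101
Gen 13 (rule 102): 001101011111
Gen 14 (rule 124): 001111110001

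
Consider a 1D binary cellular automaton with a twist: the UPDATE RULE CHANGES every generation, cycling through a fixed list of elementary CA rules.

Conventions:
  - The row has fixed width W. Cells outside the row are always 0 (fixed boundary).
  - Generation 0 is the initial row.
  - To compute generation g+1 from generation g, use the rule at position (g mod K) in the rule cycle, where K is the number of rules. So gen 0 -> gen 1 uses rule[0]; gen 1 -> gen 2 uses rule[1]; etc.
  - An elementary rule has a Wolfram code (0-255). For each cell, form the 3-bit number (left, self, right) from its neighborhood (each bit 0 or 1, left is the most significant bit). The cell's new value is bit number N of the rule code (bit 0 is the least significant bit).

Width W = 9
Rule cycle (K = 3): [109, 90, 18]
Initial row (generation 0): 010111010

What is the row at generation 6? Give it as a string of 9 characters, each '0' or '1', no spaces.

Answer: 010000010

Derivation:
Gen 0: 010111010
Gen 1 (rule 109): 011101110
Gen 2 (rule 90): 110101011
Gen 3 (rule 18): 000000000
Gen 4 (rule 109): 111111111
Gen 5 (rule 90): 100000001
Gen 6 (rule 18): 010000010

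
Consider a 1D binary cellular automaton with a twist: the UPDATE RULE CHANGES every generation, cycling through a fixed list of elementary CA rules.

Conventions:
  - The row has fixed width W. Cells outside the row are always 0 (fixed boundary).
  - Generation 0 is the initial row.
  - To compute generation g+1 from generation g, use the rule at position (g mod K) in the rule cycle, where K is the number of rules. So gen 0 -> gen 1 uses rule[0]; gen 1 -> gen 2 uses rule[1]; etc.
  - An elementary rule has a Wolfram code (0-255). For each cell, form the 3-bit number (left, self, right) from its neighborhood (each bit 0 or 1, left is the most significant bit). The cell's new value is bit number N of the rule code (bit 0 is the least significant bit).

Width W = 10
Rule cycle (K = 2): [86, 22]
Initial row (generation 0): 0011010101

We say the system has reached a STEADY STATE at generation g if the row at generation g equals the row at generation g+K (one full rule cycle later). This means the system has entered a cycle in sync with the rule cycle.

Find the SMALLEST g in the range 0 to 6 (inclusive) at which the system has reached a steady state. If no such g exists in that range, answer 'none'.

Gen 0: 0011010101
Gen 1 (rule 86): 0101010101
Gen 2 (rule 22): 1101010101
Gen 3 (rule 86): 0101010101
Gen 4 (rule 22): 1101010101
Gen 5 (rule 86): 0101010101
Gen 6 (rule 22): 1101010101
Gen 7 (rule 86): 0101010101
Gen 8 (rule 22): 1101010101

Answer: 1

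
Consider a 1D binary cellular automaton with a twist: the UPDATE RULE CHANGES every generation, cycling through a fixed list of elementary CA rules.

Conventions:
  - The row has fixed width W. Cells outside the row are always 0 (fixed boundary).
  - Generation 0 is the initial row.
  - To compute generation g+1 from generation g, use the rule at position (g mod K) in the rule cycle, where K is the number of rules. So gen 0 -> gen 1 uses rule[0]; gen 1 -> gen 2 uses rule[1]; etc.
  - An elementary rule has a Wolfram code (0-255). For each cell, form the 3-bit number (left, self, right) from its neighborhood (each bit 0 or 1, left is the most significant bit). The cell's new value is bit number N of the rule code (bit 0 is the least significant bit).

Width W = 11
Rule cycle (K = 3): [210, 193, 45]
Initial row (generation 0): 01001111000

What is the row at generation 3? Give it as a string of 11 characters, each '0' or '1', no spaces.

Gen 0: 01001111000
Gen 1 (rule 210): 10110111100
Gen 2 (rule 193): 00010011101
Gen 3 (rule 45): 11010010011

Answer: 11010010011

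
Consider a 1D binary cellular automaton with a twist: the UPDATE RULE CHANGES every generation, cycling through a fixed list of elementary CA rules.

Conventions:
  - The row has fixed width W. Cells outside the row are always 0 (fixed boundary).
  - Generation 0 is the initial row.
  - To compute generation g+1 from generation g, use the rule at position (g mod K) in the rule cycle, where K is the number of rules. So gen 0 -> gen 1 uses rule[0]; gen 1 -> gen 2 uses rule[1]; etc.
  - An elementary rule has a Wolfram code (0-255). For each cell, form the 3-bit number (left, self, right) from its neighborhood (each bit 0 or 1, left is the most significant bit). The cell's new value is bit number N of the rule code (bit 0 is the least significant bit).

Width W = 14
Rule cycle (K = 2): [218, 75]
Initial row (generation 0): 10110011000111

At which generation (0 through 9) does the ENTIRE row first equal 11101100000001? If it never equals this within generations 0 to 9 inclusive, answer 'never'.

Gen 0: 10110011000111
Gen 1 (rule 218): 00111111101111
Gen 2 (rule 75): 11100000101001
Gen 3 (rule 218): 11110001000110
Gen 4 (rule 75): 10010110011110
Gen 5 (rule 218): 01100111111111
Gen 6 (rule 75): 11101100000001
Gen 7 (rule 218): 11101110000010
Gen 8 (rule 75): 10101010111100
Gen 9 (rule 218): 00000000111110

Answer: 6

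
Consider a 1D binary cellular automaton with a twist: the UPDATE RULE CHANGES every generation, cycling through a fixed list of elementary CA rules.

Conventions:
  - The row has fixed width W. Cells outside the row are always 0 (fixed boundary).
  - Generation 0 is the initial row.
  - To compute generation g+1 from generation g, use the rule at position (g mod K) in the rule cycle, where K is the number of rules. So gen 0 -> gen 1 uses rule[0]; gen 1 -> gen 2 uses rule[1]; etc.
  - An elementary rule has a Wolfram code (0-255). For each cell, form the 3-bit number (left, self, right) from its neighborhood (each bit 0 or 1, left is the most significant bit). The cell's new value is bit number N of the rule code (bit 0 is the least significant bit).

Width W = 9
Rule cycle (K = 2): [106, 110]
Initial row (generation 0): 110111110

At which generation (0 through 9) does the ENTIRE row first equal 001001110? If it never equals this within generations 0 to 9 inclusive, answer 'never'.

Gen 0: 110111110
Gen 1 (rule 106): 111100010
Gen 2 (rule 110): 100100110
Gen 3 (rule 106): 001001110
Gen 4 (rule 110): 011011010
Gen 5 (rule 106): 111111100
Gen 6 (rule 110): 100000100
Gen 7 (rule 106): 000001000
Gen 8 (rule 110): 000011000
Gen 9 (rule 106): 000111000

Answer: 3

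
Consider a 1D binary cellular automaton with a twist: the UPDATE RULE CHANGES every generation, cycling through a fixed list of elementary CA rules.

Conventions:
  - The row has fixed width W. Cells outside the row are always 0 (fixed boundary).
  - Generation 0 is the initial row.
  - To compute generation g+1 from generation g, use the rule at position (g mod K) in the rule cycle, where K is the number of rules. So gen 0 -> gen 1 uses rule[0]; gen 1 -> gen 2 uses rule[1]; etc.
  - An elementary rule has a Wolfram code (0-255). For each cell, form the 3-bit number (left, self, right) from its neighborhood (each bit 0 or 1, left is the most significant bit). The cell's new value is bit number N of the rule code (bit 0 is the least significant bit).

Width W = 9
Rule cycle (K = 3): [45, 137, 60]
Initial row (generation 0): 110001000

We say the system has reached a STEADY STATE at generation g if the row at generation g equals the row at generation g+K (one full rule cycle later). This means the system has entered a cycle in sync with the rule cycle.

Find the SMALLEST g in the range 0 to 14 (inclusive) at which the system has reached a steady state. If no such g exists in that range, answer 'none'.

Answer: none

Derivation:
Gen 0: 110001000
Gen 1 (rule 45): 100101011
Gen 2 (rule 137): 000000010
Gen 3 (rule 60): 000000011
Gen 4 (rule 45): 111111010
Gen 5 (rule 137): 111110000
Gen 6 (rule 60): 100001000
Gen 7 (rule 45): 101101011
Gen 8 (rule 137): 001000010
Gen 9 (rule 60): 001100011
Gen 10 (rule 45): 101001010
Gen 11 (rule 137): 000000000
Gen 12 (rule 60): 000000000
Gen 13 (rule 45): 111111111
Gen 14 (rule 137): 111111110
Gen 15 (rule 60): 100000001
Gen 16 (rule 45): 101111101
Gen 17 (rule 137): 001111000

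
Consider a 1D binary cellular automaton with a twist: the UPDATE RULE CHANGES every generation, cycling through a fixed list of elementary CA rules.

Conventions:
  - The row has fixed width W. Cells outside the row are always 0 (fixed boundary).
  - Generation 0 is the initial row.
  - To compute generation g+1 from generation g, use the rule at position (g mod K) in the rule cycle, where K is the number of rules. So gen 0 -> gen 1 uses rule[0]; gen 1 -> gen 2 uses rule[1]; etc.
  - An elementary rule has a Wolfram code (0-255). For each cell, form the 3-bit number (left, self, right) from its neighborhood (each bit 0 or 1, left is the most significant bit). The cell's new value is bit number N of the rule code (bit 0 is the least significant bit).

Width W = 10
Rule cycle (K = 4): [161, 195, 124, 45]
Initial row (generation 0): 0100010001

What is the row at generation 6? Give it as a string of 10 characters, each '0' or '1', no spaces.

Gen 0: 0100010001
Gen 1 (rule 161): 0001000100
Gen 2 (rule 195): 1110011001
Gen 3 (rule 124): 1011011101
Gen 4 (rule 45): 1110110011
Gen 5 (rule 161): 0101000000
Gen 6 (rule 195): 1000011111

Answer: 1000011111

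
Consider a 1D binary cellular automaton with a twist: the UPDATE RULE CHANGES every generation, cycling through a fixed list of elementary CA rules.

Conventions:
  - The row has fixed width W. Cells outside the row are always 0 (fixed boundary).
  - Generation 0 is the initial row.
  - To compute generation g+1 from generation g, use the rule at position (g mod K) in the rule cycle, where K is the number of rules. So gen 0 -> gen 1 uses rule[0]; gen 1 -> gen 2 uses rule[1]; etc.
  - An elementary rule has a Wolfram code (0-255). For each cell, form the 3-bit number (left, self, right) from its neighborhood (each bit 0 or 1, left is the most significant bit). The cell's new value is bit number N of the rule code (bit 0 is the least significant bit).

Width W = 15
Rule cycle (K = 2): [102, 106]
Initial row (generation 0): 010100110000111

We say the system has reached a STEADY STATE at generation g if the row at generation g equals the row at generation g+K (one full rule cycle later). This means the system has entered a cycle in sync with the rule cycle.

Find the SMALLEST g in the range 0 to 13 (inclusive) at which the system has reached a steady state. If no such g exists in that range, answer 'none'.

Gen 0: 010100110000111
Gen 1 (rule 102): 111101010001001
Gen 2 (rule 106): 100110100010010
Gen 3 (rule 102): 101011100110110
Gen 4 (rule 106): 010110101111110
Gen 5 (rule 102): 111011110000010
Gen 6 (rule 106): 101110010000100
Gen 7 (rule 102): 110010110001100
Gen 8 (rule 106): 110101110011100
Gen 9 (rule 102): 011110010100100
Gen 10 (rule 106): 110010101001000
Gen 11 (rule 102): 010111111011000
Gen 12 (rule 106): 101100001111000
Gen 13 (rule 102): 110100010001000
Gen 14 (rule 106): 111000100010000
Gen 15 (rule 102): 001001100110000

Answer: none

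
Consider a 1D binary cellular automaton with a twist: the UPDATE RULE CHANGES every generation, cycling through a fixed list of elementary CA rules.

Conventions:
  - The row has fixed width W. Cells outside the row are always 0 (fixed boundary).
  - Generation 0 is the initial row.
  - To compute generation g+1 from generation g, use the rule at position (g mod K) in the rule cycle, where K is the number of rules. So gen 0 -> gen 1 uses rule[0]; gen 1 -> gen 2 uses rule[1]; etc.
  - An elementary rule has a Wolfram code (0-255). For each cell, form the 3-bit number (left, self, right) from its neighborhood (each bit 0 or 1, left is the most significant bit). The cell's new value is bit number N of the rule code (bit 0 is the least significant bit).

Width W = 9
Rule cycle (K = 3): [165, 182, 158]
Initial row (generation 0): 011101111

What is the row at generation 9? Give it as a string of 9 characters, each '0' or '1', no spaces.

Gen 0: 011101111
Gen 1 (rule 165): 001010110
Gen 2 (rule 182): 011111001
Gen 3 (rule 158): 111110111
Gen 4 (rule 165): 011101010
Gen 5 (rule 182): 101011111
Gen 6 (rule 158): 101011110
Gen 7 (rule 165): 111101100
Gen 8 (rule 182): 011010010
Gen 9 (rule 158): 110011111

Answer: 110011111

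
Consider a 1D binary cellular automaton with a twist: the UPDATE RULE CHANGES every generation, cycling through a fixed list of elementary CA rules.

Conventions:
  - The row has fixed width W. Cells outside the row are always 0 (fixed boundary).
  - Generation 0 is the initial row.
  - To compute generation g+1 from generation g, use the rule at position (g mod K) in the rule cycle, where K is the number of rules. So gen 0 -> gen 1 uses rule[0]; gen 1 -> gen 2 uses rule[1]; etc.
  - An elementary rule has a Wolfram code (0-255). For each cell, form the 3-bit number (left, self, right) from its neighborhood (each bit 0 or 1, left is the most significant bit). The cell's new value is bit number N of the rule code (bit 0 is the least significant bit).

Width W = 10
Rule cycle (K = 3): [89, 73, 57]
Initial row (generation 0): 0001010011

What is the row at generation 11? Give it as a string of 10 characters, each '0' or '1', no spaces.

Answer: 1101100000

Derivation:
Gen 0: 0001010011
Gen 1 (rule 89): 1100001011
Gen 2 (rule 73): 1101100011
Gen 3 (rule 57): 1011011010
Gen 4 (rule 89): 0011011001
Gen 5 (rule 73): 1011011000
Gen 6 (rule 57): 0110110111
Gen 7 (rule 89): 0110110101
Gen 8 (rule 73): 0110110000
Gen 9 (rule 57): 0101101111
Gen 10 (rule 89): 0001101001
Gen 11 (rule 73): 1101100000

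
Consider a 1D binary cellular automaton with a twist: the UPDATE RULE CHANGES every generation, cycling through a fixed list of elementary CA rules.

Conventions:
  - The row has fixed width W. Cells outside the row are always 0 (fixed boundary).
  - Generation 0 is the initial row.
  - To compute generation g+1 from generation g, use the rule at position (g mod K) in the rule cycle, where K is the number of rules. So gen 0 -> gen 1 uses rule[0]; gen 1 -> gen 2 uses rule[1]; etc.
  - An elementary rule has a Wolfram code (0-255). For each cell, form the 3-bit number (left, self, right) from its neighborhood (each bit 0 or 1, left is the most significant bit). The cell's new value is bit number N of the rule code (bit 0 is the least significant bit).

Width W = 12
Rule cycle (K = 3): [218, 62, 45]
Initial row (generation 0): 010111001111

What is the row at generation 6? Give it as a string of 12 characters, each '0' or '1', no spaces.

Answer: 100000111111

Derivation:
Gen 0: 010111001111
Gen 1 (rule 218): 100111111111
Gen 2 (rule 62): 111100000000
Gen 3 (rule 45): 100001111111
Gen 4 (rule 218): 010011111111
Gen 5 (rule 62): 111110000000
Gen 6 (rule 45): 100000111111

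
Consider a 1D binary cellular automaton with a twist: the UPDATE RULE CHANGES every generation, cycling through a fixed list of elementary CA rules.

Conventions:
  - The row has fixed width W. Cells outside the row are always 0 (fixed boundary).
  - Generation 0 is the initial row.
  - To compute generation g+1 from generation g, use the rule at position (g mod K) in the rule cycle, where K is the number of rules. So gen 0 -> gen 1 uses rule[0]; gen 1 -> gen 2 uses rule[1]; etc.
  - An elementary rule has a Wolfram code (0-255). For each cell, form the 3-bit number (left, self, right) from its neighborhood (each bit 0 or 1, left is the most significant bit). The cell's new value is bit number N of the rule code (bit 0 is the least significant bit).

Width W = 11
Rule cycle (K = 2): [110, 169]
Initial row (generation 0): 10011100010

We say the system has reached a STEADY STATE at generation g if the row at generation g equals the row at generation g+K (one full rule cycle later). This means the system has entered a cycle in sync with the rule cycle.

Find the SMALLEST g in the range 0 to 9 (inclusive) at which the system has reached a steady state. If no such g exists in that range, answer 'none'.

Answer: none

Derivation:
Gen 0: 10011100010
Gen 1 (rule 110): 10110100110
Gen 2 (rule 169): 01101000100
Gen 3 (rule 110): 11111001100
Gen 4 (rule 169): 11110001001
Gen 5 (rule 110): 10010011011
Gen 6 (rule 169): 00000010110
Gen 7 (rule 110): 00000111110
Gen 8 (rule 169): 11110111100
Gen 9 (rule 110): 10011100100
Gen 10 (rule 169): 00011000001
Gen 11 (rule 110): 00111000011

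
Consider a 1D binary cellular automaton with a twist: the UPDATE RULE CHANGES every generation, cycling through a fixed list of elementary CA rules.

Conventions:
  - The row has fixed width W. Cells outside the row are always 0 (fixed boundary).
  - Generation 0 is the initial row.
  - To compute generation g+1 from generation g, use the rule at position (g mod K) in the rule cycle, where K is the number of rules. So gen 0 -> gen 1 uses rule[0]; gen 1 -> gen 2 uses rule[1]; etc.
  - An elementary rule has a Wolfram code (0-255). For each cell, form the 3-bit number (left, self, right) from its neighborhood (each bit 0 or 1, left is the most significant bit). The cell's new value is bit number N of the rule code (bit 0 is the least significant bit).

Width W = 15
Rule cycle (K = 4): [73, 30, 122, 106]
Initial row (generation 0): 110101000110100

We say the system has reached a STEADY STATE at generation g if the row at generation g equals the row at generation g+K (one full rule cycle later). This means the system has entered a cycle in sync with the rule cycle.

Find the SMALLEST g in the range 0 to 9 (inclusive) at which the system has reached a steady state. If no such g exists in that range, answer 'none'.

Gen 0: 110101000110100
Gen 1 (rule 73): 110000010110001
Gen 2 (rule 30): 101000110101011
Gen 3 (rule 122): 010101111010111
Gen 4 (rule 106): 101011001101101
Gen 5 (rule 73): 000011001101100
Gen 6 (rule 30): 000110111001010
Gen 7 (rule 122): 001111101110101
Gen 8 (rule 106): 011000111011010
Gen 9 (rule 73): 011010101011000
Gen 10 (rule 30): 110010101010100
Gen 11 (rule 122): 111101010101010
Gen 12 (rule 106): 100110101010100
Gen 13 (rule 73): 000110000000001

Answer: none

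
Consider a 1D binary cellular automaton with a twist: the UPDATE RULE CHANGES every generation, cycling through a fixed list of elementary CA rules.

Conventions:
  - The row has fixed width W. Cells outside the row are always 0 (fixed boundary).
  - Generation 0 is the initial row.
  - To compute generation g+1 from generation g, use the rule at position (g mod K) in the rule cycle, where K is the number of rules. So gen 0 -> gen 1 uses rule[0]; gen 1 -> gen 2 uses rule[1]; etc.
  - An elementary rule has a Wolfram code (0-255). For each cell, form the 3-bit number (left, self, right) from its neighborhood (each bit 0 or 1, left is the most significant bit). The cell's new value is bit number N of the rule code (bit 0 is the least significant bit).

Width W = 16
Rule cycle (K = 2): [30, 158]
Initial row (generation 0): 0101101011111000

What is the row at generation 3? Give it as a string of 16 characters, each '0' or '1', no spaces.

Gen 0: 0101101011111000
Gen 1 (rule 30): 1101001010000100
Gen 2 (rule 158): 1001111011001110
Gen 3 (rule 30): 1111000010111001

Answer: 1111000010111001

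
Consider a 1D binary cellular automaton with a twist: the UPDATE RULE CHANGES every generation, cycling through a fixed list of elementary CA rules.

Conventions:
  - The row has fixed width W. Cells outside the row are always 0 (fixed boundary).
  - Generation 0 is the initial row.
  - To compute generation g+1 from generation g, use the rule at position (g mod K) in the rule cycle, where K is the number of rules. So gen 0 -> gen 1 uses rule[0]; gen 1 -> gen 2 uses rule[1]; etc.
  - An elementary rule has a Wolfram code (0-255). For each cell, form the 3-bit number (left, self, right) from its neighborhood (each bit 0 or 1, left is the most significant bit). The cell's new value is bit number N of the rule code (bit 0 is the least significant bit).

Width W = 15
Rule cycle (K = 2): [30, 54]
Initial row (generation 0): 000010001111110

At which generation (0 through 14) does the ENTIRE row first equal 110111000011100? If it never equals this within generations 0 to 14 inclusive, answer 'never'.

Gen 0: 000010001111110
Gen 1 (rule 30): 000111011000001
Gen 2 (rule 54): 001000100100011
Gen 3 (rule 30): 011101111110110
Gen 4 (rule 54): 100010000001001
Gen 5 (rule 30): 110111000011111
Gen 6 (rule 54): 001000100100000
Gen 7 (rule 30): 011101111110000
Gen 8 (rule 54): 100010000001000
Gen 9 (rule 30): 110111000011100
Gen 10 (rule 54): 001000100100010
Gen 11 (rule 30): 011101111110111
Gen 12 (rule 54): 100010000001000
Gen 13 (rule 30): 110111000011100
Gen 14 (rule 54): 001000100100010

Answer: 9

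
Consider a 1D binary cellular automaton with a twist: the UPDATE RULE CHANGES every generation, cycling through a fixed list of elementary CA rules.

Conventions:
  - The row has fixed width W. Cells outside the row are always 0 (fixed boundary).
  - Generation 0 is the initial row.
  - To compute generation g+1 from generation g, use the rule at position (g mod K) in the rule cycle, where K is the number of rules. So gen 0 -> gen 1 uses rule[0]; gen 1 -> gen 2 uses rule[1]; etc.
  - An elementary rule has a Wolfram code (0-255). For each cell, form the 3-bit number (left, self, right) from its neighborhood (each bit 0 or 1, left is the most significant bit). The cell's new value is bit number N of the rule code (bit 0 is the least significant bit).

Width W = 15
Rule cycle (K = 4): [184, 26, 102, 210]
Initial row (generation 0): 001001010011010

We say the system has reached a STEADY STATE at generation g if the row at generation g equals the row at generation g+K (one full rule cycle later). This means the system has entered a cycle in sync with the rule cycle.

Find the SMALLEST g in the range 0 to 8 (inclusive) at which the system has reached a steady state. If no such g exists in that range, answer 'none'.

Answer: none

Derivation:
Gen 0: 001001010011010
Gen 1 (rule 184): 000100101010101
Gen 2 (rule 26): 001011000000000
Gen 3 (rule 102): 011101000000000
Gen 4 (rule 210): 101100100000000
Gen 5 (rule 184): 011010010000000
Gen 6 (rule 26): 110001101000000
Gen 7 (rule 102): 010010111000000
Gen 8 (rule 210): 101100011100000
Gen 9 (rule 184): 011010011010000
Gen 10 (rule 26): 110001110001000
Gen 11 (rule 102): 010010010011000
Gen 12 (rule 210): 101101101101100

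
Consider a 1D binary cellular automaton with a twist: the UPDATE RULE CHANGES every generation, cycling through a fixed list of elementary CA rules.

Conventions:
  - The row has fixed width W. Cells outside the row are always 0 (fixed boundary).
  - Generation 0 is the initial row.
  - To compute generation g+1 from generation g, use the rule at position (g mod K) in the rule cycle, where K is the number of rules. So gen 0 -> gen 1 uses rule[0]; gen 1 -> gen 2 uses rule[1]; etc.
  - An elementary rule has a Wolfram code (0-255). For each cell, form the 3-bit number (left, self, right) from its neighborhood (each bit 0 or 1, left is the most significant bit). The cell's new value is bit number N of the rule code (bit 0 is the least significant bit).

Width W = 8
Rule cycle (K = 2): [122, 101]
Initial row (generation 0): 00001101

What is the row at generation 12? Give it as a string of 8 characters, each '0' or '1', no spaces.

Answer: 11000111

Derivation:
Gen 0: 00001101
Gen 1 (rule 122): 00011110
Gen 2 (rule 101): 11000010
Gen 3 (rule 122): 11100101
Gen 4 (rule 101): 00100111
Gen 5 (rule 122): 01011101
Gen 6 (rule 101): 01100111
Gen 7 (rule 122): 11111101
Gen 8 (rule 101): 00000111
Gen 9 (rule 122): 00001101
Gen 10 (rule 101): 11100111
Gen 11 (rule 122): 10111101
Gen 12 (rule 101): 11000111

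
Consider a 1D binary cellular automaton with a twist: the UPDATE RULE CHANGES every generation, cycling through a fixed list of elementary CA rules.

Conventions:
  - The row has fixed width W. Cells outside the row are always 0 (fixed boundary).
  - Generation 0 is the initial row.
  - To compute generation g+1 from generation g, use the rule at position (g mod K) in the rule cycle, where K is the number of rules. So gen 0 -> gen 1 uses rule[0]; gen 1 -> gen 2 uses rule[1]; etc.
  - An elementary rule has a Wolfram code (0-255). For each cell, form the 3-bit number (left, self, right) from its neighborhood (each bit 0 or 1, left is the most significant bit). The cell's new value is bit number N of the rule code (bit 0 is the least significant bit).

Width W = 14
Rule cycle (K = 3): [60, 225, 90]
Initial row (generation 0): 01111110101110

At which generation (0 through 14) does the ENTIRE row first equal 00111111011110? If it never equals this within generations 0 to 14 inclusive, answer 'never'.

Answer: never

Derivation:
Gen 0: 01111110101110
Gen 1 (rule 60): 01000001111001
Gen 2 (rule 225): 00011100111000
Gen 3 (rule 90): 00110111101100
Gen 4 (rule 60): 00101100011010
Gen 5 (rule 225): 10010101001100
Gen 6 (rule 90): 01100000111110
Gen 7 (rule 60): 01010000100001
Gen 8 (rule 225): 00100110001100
Gen 9 (rule 90): 01011111011110
Gen 10 (rule 60): 01110000110001
Gen 11 (rule 225): 00110110010100
Gen 12 (rule 90): 01110111100010
Gen 13 (rule 60): 01001100010011
Gen 14 (rule 225): 00000101000001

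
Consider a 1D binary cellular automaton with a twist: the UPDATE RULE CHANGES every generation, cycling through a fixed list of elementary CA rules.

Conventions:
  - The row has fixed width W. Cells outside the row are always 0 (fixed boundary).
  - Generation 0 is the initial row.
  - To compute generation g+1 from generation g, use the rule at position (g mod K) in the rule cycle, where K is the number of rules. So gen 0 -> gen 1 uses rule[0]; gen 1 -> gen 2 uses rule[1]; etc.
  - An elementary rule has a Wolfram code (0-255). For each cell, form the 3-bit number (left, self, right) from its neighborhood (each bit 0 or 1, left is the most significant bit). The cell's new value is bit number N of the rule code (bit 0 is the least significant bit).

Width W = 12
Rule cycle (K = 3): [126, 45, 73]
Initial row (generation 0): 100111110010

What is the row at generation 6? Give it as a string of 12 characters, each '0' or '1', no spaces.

Answer: 000110000011

Derivation:
Gen 0: 100111110010
Gen 1 (rule 126): 111100011111
Gen 2 (rule 45): 100001010000
Gen 3 (rule 73): 001100000111
Gen 4 (rule 126): 011110001101
Gen 5 (rule 45): 010000101011
Gen 6 (rule 73): 000110000011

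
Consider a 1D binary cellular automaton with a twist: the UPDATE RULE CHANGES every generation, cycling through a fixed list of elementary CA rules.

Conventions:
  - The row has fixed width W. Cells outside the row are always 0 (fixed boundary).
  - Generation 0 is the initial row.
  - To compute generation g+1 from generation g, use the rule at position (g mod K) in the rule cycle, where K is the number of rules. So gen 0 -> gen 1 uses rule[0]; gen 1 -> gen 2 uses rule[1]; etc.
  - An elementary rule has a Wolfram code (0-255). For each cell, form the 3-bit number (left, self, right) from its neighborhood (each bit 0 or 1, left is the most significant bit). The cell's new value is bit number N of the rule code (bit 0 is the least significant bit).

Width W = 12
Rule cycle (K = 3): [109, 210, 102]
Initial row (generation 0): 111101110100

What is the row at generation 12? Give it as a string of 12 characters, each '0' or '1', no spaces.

Answer: 000011000101

Derivation:
Gen 0: 111101110100
Gen 1 (rule 109): 100111011101
Gen 2 (rule 210): 011011001100
Gen 3 (rule 102): 101101010100
Gen 4 (rule 109): 111111111101
Gen 5 (rule 210): 011111111100
Gen 6 (rule 102): 100000000100
Gen 7 (rule 109): 101111110101
Gen 8 (rule 210): 000111110000
Gen 9 (rule 102): 001000010000
Gen 10 (rule 109): 101011010111
Gen 11 (rule 210): 000001000011
Gen 12 (rule 102): 000011000101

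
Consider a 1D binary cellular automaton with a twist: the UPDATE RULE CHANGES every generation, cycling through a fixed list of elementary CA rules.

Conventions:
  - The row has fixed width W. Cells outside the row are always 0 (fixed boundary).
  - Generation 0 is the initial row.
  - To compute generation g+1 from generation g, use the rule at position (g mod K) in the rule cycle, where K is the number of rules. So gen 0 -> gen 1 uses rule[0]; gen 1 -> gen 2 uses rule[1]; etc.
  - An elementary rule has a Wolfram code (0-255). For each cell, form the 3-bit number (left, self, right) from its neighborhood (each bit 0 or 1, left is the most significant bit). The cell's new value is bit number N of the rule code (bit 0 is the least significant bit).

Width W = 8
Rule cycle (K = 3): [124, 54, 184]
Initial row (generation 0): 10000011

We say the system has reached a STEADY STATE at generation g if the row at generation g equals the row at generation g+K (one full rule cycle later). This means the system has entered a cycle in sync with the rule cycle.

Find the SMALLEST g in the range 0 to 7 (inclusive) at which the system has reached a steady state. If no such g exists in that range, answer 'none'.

Answer: 2

Derivation:
Gen 0: 10000011
Gen 1 (rule 124): 11000011
Gen 2 (rule 54): 00100100
Gen 3 (rule 184): 00010010
Gen 4 (rule 124): 00011011
Gen 5 (rule 54): 00100100
Gen 6 (rule 184): 00010010
Gen 7 (rule 124): 00011011
Gen 8 (rule 54): 00100100
Gen 9 (rule 184): 00010010
Gen 10 (rule 124): 00011011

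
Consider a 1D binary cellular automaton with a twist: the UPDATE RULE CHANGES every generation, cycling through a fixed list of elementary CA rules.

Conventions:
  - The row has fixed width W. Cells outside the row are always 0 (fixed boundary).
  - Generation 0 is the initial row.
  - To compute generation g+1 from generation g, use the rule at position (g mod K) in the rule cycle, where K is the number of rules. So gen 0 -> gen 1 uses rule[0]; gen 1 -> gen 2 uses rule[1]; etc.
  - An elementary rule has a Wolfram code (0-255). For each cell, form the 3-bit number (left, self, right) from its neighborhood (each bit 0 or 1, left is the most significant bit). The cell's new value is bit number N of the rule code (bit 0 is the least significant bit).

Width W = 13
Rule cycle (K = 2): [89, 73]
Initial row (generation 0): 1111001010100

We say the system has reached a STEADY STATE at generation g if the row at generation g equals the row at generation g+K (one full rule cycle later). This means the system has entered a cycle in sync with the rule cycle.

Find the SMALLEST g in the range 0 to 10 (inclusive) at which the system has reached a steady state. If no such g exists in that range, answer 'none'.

Answer: none

Derivation:
Gen 0: 1111001010100
Gen 1 (rule 89): 1001100000011
Gen 2 (rule 73): 0001101111011
Gen 3 (rule 89): 1101101001011
Gen 4 (rule 73): 1101100000011
Gen 5 (rule 89): 1101111111011
Gen 6 (rule 73): 1101000001011
Gen 7 (rule 89): 1100111100011
Gen 8 (rule 73): 1100100101011
Gen 9 (rule 89): 1110010000011
Gen 10 (rule 73): 1010000111011
Gen 11 (rule 89): 0001110101011
Gen 12 (rule 73): 1101010000011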